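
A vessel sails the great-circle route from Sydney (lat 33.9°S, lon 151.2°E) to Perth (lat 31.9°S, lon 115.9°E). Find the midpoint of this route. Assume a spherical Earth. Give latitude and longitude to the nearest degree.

≈ lat 34°S, lon 133°E

Write both endpoints as unit vectors p₁, p₂ with components (cos φ cos λ, cos φ sin λ, sin φ).
The central angle between the endpoints is δ = arccos(p₁·p₂) ≈ 0.516 rad (29.6°).
Interpolate at f = 1/2 with slerp weights a = sin((1−f)δ)/sin δ ≈ 0.517, b = sin(fδ)/sin δ ≈ 0.517.
p = a·p₁ + b·p₂ ≈ (-0.568, 0.602, -0.562); φ = arcsin(p_z) ≈ -34.17°, λ = atan2(p_y, p_x) ≈ 133.34°.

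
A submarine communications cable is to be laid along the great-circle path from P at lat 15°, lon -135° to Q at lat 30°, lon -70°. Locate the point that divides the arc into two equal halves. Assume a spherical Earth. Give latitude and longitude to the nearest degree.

Write both endpoints as unit vectors p₁, p₂ with components (cos φ cos λ, cos φ sin λ, sin φ).
The central angle between the endpoints is δ = arccos(p₁·p₂) ≈ 1.067 rad (61.1°).
Interpolate at f = 1/2 with slerp weights a = sin((1−f)δ)/sin δ ≈ 0.581, b = sin(fδ)/sin δ ≈ 0.581.
p = a·p₁ + b·p₂ ≈ (-0.225, -0.869, 0.441); φ = arcsin(p_z) ≈ 26.14°, λ = atan2(p_y, p_x) ≈ -104.49°.

≈ lat 26°, lon -104°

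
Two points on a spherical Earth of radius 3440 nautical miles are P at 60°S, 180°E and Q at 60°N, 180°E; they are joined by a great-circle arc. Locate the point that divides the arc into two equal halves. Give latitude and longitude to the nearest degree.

Write both endpoints as unit vectors p₁, p₂ with components (cos φ cos λ, cos φ sin λ, sin φ).
The central angle between the endpoints is δ = arccos(p₁·p₂) ≈ 2.094 rad (120.0°).
Interpolate at f = 1/2 with slerp weights a = sin((1−f)δ)/sin δ ≈ 1.000, b = sin(fδ)/sin δ ≈ 1.000.
p = a·p₁ + b·p₂ ≈ (-1.000, 0.000, 0.000); φ = arcsin(p_z) ≈ 0.00°, λ = atan2(p_y, p_x) ≈ 180.00°.

≈ 0°N, 180°E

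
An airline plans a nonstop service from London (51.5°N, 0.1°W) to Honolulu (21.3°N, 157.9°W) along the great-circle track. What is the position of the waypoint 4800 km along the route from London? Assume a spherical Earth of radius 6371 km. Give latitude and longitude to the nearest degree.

≈ (75°N, 100°W)

Write both endpoints as unit vectors p₁, p₂ with components (cos φ cos λ, cos φ sin λ, sin φ).
The central angle between the endpoints is δ = arccos(p₁·p₂) ≈ 1.826 rad (104.6°). The total great-circle distance is δ·R ≈ 1.826 × 6371 ≈ 11635 km, so the target fraction is f = 4800/11635 ≈ 0.413.
Interpolate at f ≈ 0.413 with slerp weights a = sin((1−f)δ)/sin δ ≈ 0.908, b = sin(fδ)/sin δ ≈ 0.707.
p = a·p₁ + b·p₂ ≈ (-0.045, -0.249, 0.967); φ = arcsin(p_z) ≈ 75.35°, λ = atan2(p_y, p_x) ≈ -100.28°.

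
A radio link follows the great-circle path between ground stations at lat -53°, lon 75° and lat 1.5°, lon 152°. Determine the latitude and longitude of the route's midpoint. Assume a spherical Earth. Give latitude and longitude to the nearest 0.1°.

≈ lat -31.2°, lon 124.7°

Write both endpoints as unit vectors p₁, p₂ with components (cos φ cos λ, cos φ sin λ, sin φ).
The central angle between the endpoints is δ = arccos(p₁·p₂) ≈ 1.456 rad (83.4°).
Interpolate at f = 1/2 with slerp weights a = sin((1−f)δ)/sin δ ≈ 0.670, b = sin(fδ)/sin δ ≈ 0.670.
p = a·p₁ + b·p₂ ≈ (-0.487, 0.704, -0.517); φ = arcsin(p_z) ≈ -31.16°, λ = atan2(p_y, p_x) ≈ 124.68°.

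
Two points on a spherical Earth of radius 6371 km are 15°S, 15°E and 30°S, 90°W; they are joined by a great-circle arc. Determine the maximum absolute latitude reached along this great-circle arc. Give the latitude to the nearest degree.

The great circle lies in the plane with unit normal n̂ = (p₁ × p₂)/|p₁ × p₂|.
Here n̂_z ≈ -0.811; the vertex latitude is φ_max = arccos|n̂_z| ≈ 35.8°.
Check via Clairaut: cos φ_max = |cos φ₁| · sin C = cos(15.0°)·sin(122.9°) ≈ 0.811, again giving ≈ 35.8°.

≈ 36°S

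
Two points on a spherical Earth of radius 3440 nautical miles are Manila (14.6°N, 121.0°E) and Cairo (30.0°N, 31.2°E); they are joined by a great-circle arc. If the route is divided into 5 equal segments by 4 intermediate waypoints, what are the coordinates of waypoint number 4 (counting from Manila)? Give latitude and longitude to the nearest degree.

The haversine formula gives a central angle δ ≈ 1.441 rad (82.6°) between the endpoints.
Interpolate at f = 4/5 with slerp weights a = sin((1−f)δ)/sin δ ≈ 0.287, b = sin(fδ)/sin δ ≈ 0.922.
p = a·p₁ + b·p₂ ≈ (0.540, 0.651, 0.533); φ = arcsin(p_z) ≈ 32.22°, λ = atan2(p_y, p_x) ≈ 50.34°.

≈ 32°N, 50°E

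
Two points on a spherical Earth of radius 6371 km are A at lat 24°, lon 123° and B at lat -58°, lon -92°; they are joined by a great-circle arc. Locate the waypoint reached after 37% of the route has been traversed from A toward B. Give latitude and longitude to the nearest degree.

Convert each endpoint to a unit vector on the sphere (x = cos φ cos λ, y = cos φ sin λ, z = sin φ).
The central angle between the endpoints is δ = arccos(p₁·p₂) ≈ 2.406 rad (137.9°).
Interpolate at f = 0.37 with slerp weights a = sin((1−f)δ)/sin δ ≈ 1.488, b = sin(fδ)/sin δ ≈ 1.158.
p = a·p₁ + b·p₂ ≈ (-0.762, 0.527, -0.377); φ = arcsin(p_z) ≈ -22.15°, λ = atan2(p_y, p_x) ≈ 145.34°.

≈ lat -22°, lon 145°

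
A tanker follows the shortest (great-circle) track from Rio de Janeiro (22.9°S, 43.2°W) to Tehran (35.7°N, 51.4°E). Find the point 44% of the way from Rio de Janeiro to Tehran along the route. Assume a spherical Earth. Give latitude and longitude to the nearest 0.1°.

≈ 5.4°N, 4.9°W

From cos δ = sin φ₁ sin φ₂ + cos φ₁ cos φ₂ cos Δλ, the central angle is δ ≈ 1.862 rad (106.7°).
Interpolate at f = 0.44 with slerp weights a = sin((1−f)δ)/sin δ ≈ 0.902, b = sin(fδ)/sin δ ≈ 0.763.
p = a·p₁ + b·p₂ ≈ (0.992, -0.085, 0.094); φ = arcsin(p_z) ≈ 5.41°, λ = atan2(p_y, p_x) ≈ -4.87°.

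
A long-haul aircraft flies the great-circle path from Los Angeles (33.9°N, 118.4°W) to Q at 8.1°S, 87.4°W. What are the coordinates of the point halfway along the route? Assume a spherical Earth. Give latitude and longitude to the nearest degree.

Write both endpoints as unit vectors p₁, p₂ with components (cos φ cos λ, cos φ sin λ, sin φ).
The central angle between the endpoints is δ = arccos(p₁·p₂) ≈ 0.895 rad (51.3°).
Interpolate at f = 1/2 with slerp weights a = sin((1−f)δ)/sin δ ≈ 0.555, b = sin(fδ)/sin δ ≈ 0.555.
p = a·p₁ + b·p₂ ≈ (-0.194, -0.953, 0.231); φ = arcsin(p_z) ≈ 13.37°, λ = atan2(p_y, p_x) ≈ -101.50°.

≈ 13°N, 102°W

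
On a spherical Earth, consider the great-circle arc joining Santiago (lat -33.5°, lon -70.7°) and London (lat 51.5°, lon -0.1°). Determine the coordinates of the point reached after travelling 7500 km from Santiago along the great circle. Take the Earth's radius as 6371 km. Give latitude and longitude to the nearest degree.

The haversine formula gives a central angle δ ≈ 1.833 rad (105.0°) between the endpoints. The total great-circle distance is δ·R ≈ 1.833 × 6371 ≈ 11680 km, so the target fraction is f = 7500/11680 ≈ 0.642.
Interpolate at f ≈ 0.642 with slerp weights a = sin((1−f)δ)/sin δ ≈ 0.632, b = sin(fδ)/sin δ ≈ 0.956.
p = a·p₁ + b·p₂ ≈ (0.769, -0.498, 0.400); φ = arcsin(p_z) ≈ 23.56°, λ = atan2(p_y, p_x) ≈ -32.92°.

≈ lat 24°, lon -33°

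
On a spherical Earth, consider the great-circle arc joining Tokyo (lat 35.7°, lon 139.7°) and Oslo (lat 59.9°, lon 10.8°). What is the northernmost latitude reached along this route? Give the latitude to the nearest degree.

The great circle lies in the plane with unit normal n̂ = (p₁ × p₂)/|p₁ × p₂|.
Here n̂_z ≈ -0.327; the vertex latitude is φ_max = arccos|n̂_z| ≈ 70.9°.
Check via Clairaut: cos φ_max = |cos φ₁| · sin C = cos(35.7°)·sin(23.8°) ≈ 0.327, again giving ≈ 70.9°.

≈ 71°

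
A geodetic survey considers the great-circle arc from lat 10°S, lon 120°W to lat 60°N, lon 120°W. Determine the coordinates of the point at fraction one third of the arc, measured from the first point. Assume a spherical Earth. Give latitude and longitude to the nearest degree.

≈ lat 13°N, lon 120°W

From cos δ = sin φ₁ sin φ₂ + cos φ₁ cos φ₂ cos Δλ, the central angle is δ ≈ 1.222 rad (70.0°).
Interpolate at f = 1/3 with slerp weights a = sin((1−f)δ)/sin δ ≈ 0.774, b = sin(fδ)/sin δ ≈ 0.421.
p = a·p₁ + b·p₂ ≈ (-0.487, -0.843, 0.231); φ = arcsin(p_z) ≈ 13.33°, λ = atan2(p_y, p_x) ≈ -120.00°.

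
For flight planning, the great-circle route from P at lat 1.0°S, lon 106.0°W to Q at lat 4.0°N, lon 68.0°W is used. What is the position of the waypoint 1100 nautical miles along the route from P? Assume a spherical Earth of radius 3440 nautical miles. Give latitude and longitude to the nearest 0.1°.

Write both endpoints as unit vectors p₁, p₂ with components (cos φ cos λ, cos φ sin λ, sin φ).
The central angle between the endpoints is δ = arccos(p₁·p₂) ≈ 0.668 rad (38.3°). The total great-circle distance is δ·R ≈ 0.668 × 3440 ≈ 2300 nmi, so the target fraction is f = 1100/2300 ≈ 0.478.
Interpolate at f ≈ 0.478 with slerp weights a = sin((1−f)δ)/sin δ ≈ 0.551, b = sin(fδ)/sin δ ≈ 0.507.
p = a·p₁ + b·p₂ ≈ (0.038, -0.999, 0.026); φ = arcsin(p_z) ≈ 1.48°, λ = atan2(p_y, p_x) ≈ -87.85°.

≈ lat 1.5°N, lon 87.8°W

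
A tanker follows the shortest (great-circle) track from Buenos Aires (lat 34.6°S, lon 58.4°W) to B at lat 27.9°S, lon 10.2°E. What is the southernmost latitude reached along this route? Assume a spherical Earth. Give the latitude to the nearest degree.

≈ 37°S

The great circle lies in the plane with unit normal n̂ = (p₁ × p₂)/|p₁ × p₂|.
Here n̂_z ≈ +0.799; the vertex latitude is φ_max = arccos|n̂_z| ≈ 36.9°.
Check via Clairaut: cos φ_max = |cos φ₁| · sin C = cos(34.6°)·sin(103.8°) ≈ 0.799, again giving ≈ 36.9°.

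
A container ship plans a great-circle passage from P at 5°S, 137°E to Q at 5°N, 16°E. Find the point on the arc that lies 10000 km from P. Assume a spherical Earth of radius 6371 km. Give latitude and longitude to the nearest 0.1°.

≈ 2.8°N, 47.3°E

Write both endpoints as unit vectors p₁, p₂ with components (cos φ cos λ, cos φ sin λ, sin φ).
The central angle between the endpoints is δ = arccos(p₁·p₂) ≈ 2.116 rad (121.2°). The total great-circle distance is δ·R ≈ 2.116 × 6371 ≈ 13482 km, so the target fraction is f = 10000/13482 ≈ 0.742.
Interpolate at f ≈ 0.742 with slerp weights a = sin((1−f)δ)/sin δ ≈ 0.608, b = sin(fδ)/sin δ ≈ 1.170.
p = a·p₁ + b·p₂ ≈ (0.677, 0.734, 0.049); φ = arcsin(p_z) ≈ 2.81°, λ = atan2(p_y, p_x) ≈ 47.31°.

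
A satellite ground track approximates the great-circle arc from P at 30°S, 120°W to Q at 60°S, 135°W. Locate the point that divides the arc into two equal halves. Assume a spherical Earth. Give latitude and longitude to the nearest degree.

Write both endpoints as unit vectors p₁, p₂ with components (cos φ cos λ, cos φ sin λ, sin φ).
The central angle between the endpoints is δ = arccos(p₁·p₂) ≈ 0.552 rad (31.6°).
Interpolate at f = 1/2 with slerp weights a = sin((1−f)δ)/sin δ ≈ 0.520, b = sin(fδ)/sin δ ≈ 0.520.
p = a·p₁ + b·p₂ ≈ (-0.409, -0.574, -0.710); φ = arcsin(p_z) ≈ -45.23°, λ = atan2(p_y, p_x) ≈ -125.48°.

≈ 45°S, 125°W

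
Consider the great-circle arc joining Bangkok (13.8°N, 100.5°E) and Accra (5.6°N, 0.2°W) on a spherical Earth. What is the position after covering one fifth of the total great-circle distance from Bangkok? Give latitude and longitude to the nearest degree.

≈ 16°N, 80°E

Convert each endpoint to a unit vector on the sphere (x = cos φ cos λ, y = cos φ sin λ, z = sin φ).
The central angle between the endpoints is δ = arccos(p₁·p₂) ≈ 1.728 rad (99.0°).
Interpolate at f = 1/5 with slerp weights a = sin((1−f)δ)/sin δ ≈ 0.994, b = sin(fδ)/sin δ ≈ 0.343.
p = a·p₁ + b·p₂ ≈ (0.165, 0.948, 0.271); φ = arcsin(p_z) ≈ 15.70°, λ = atan2(p_y, p_x) ≈ 80.11°.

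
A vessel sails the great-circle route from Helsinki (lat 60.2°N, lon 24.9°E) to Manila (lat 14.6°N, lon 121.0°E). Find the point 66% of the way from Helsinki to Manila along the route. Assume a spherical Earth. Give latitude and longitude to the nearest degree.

From cos δ = sin φ₁ sin φ₂ + cos φ₁ cos φ₂ cos Δλ, the central angle is δ ≈ 1.402 rad (80.3°).
Interpolate at f = 0.66 with slerp weights a = sin((1−f)δ)/sin δ ≈ 0.466, b = sin(fδ)/sin δ ≈ 0.810.
p = a·p₁ + b·p₂ ≈ (-0.194, 0.770, 0.608); φ = arcsin(p_z) ≈ 37.46°, λ = atan2(p_y, p_x) ≈ 104.15°.

≈ lat 37°N, lon 104°E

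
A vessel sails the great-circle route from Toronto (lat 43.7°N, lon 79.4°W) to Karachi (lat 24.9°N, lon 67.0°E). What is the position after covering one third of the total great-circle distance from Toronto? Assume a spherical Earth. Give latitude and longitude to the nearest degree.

From cos δ = sin φ₁ sin φ₂ + cos φ₁ cos φ₂ cos Δλ, the central angle is δ ≈ 1.829 rad (104.8°).
Interpolate at f = 1/3 with slerp weights a = sin((1−f)δ)/sin δ ≈ 0.971, b = sin(fδ)/sin δ ≈ 0.592.
p = a·p₁ + b·p₂ ≈ (0.339, -0.196, 0.920); φ = arcsin(p_z) ≈ 66.96°, λ = atan2(p_y, p_x) ≈ -29.98°.

≈ lat 67°N, lon 30°W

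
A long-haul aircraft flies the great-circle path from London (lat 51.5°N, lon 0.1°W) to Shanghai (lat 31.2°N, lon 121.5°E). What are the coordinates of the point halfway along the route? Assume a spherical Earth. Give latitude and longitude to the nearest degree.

≈ lat 60°N, lon 76°E

Write both endpoints as unit vectors p₁, p₂ with components (cos φ cos λ, cos φ sin λ, sin φ).
The central angle between the endpoints is δ = arccos(p₁·p₂) ≈ 1.444 rad (82.7°).
Interpolate at f = 1/2 with slerp weights a = sin((1−f)δ)/sin δ ≈ 0.666, b = sin(fδ)/sin δ ≈ 0.666.
p = a·p₁ + b·p₂ ≈ (0.117, 0.485, 0.867); φ = arcsin(p_z) ≈ 60.06°, λ = atan2(p_y, p_x) ≈ 76.44°.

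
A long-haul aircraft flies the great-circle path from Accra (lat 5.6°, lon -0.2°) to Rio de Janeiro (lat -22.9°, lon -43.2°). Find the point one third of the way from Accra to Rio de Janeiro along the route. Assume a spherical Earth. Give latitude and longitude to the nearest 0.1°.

≈ lat -4.4°, lon -13.9°

From cos δ = sin φ₁ sin φ₂ + cos φ₁ cos φ₂ cos Δλ, the central angle is δ ≈ 0.886 rad (50.8°).
Interpolate at f = 1/3 with slerp weights a = sin((1−f)δ)/sin δ ≈ 0.719, b = sin(fδ)/sin δ ≈ 0.376.
p = a·p₁ + b·p₂ ≈ (0.968, -0.239, -0.076); φ = arcsin(p_z) ≈ -4.36°, λ = atan2(p_y, p_x) ≈ -13.90°.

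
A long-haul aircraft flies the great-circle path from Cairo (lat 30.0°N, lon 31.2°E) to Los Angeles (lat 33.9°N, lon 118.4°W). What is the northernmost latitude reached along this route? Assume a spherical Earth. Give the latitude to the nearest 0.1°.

The great circle lies in the plane with unit normal n̂ = (p₁ × p₂)/|p₁ × p₂|.
Here n̂_z ≈ -0.387; the vertex latitude is φ_max = arccos|n̂_z| ≈ 67.2°.
Check via Clairaut: cos φ_max = |cos φ₁| · sin C = cos(30.0°)·sin(26.5°) ≈ 0.387, again giving ≈ 67.2°.

≈ 67.2°N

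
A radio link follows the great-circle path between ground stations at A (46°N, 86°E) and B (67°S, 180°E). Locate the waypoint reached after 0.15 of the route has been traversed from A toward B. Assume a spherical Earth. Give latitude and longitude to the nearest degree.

≈ (28°N, 98°E)

Write both endpoints as unit vectors p₁, p₂ with components (cos φ cos λ, cos φ sin λ, sin φ).
The central angle between the endpoints is δ = arccos(p₁·p₂) ≈ 2.320 rad (132.9°).
Interpolate at f = 0.15 with slerp weights a = sin((1−f)δ)/sin δ ≈ 1.257, b = sin(fδ)/sin δ ≈ 0.466.
p = a·p₁ + b·p₂ ≈ (-0.121, 0.871, 0.476); φ = arcsin(p_z) ≈ 28.40°, λ = atan2(p_y, p_x) ≈ 97.91°.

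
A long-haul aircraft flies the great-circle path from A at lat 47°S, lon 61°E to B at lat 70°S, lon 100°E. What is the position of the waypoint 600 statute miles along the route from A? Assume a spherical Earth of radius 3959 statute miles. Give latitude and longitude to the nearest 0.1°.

≈ lat 54.7°S, lon 67.5°E

From cos δ = sin φ₁ sin φ₂ + cos φ₁ cos φ₂ cos Δλ, the central angle is δ ≈ 0.519 rad (29.7°). The total great-circle distance is δ·R ≈ 0.519 × 3959 ≈ 2053 mi, so the target fraction is f = 600/2053 ≈ 0.292.
Interpolate at f ≈ 0.292 with slerp weights a = sin((1−f)δ)/sin δ ≈ 0.724, b = sin(fδ)/sin δ ≈ 0.305.
p = a·p₁ + b·p₂ ≈ (0.221, 0.534, -0.816); φ = arcsin(p_z) ≈ -54.66°, λ = atan2(p_y, p_x) ≈ 67.51°.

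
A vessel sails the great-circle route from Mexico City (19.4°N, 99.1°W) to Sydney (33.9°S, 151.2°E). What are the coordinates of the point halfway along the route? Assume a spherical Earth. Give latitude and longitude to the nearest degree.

≈ 12°S, 149°W

Write both endpoints as unit vectors p₁, p₂ with components (cos φ cos λ, cos φ sin λ, sin φ).
The central angle between the endpoints is δ = arccos(p₁·p₂) ≈ 2.037 rad (116.7°).
Interpolate at f = 1/2 with slerp weights a = sin((1−f)δ)/sin δ ≈ 0.953, b = sin(fδ)/sin δ ≈ 0.953.
p = a·p₁ + b·p₂ ≈ (-0.835, -0.506, -0.215); φ = arcsin(p_z) ≈ -12.41°, λ = atan2(p_y, p_x) ≈ -148.77°.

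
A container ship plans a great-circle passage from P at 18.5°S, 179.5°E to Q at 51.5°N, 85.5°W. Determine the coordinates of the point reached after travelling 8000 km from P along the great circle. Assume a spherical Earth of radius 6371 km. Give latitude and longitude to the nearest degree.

≈ 36°N, 131°W

From cos δ = sin φ₁ sin φ₂ + cos φ₁ cos φ₂ cos Δλ, the central angle is δ ≈ 1.875 rad (107.4°). The total great-circle distance is δ·R ≈ 1.875 × 6371 ≈ 11947 km, so the target fraction is f = 8000/11947 ≈ 0.670.
Interpolate at f ≈ 0.670 with slerp weights a = sin((1−f)δ)/sin δ ≈ 0.609, b = sin(fδ)/sin δ ≈ 0.997.
p = a·p₁ + b·p₂ ≈ (-0.529, -0.613, 0.587); φ = arcsin(p_z) ≈ 35.93°, λ = atan2(p_y, p_x) ≈ -130.75°.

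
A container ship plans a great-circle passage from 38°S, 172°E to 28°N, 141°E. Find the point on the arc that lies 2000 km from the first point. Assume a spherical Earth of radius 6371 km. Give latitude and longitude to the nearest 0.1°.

The haversine formula gives a central angle δ ≈ 1.258 rad (72.1°) between the endpoints. The total great-circle distance is δ·R ≈ 1.258 × 6371 ≈ 8017 km, so the target fraction is f = 2000/8017 ≈ 0.249.
Interpolate at f ≈ 0.249 with slerp weights a = sin((1−f)δ)/sin δ ≈ 0.851, b = sin(fδ)/sin δ ≈ 0.324.
p = a·p₁ + b·p₂ ≈ (-0.887, 0.274, -0.372); φ = arcsin(p_z) ≈ -21.83°, λ = atan2(p_y, p_x) ≈ 162.85°.

≈ 21.8°S, 162.9°E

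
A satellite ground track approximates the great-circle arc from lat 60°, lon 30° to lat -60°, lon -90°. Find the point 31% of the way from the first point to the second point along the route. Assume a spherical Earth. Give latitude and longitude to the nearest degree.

≈ lat 25°, lon -16°

Convert each endpoint to a unit vector on the sphere (x = cos φ cos λ, y = cos φ sin λ, z = sin φ).
The central angle between the endpoints is δ = arccos(p₁·p₂) ≈ 2.636 rad (151.0°).
Interpolate at f = 0.31 with slerp weights a = sin((1−f)δ)/sin δ ≈ 2.002, b = sin(fδ)/sin δ ≈ 1.506.
p = a·p₁ + b·p₂ ≈ (0.867, -0.253, 0.430); φ = arcsin(p_z) ≈ 25.44°, λ = atan2(p_y, p_x) ≈ -16.24°.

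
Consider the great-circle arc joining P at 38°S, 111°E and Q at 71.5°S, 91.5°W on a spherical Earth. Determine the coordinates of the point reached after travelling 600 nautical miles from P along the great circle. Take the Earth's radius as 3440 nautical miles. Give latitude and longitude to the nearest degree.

≈ 48°S, 113°E

Convert each endpoint to a unit vector on the sphere (x = cos φ cos λ, y = cos φ sin λ, z = sin φ).
The central angle between the endpoints is δ = arccos(p₁·p₂) ≈ 1.210 rad (69.3°). The total great-circle distance is δ·R ≈ 1.210 × 3440 ≈ 4163 nmi, so the target fraction is f = 600/4163 ≈ 0.144.
Interpolate at f ≈ 0.144 with slerp weights a = sin((1−f)δ)/sin δ ≈ 0.919, b = sin(fδ)/sin δ ≈ 0.185.
p = a·p₁ + b·p₂ ≈ (-0.261, 0.618, -0.742); φ = arcsin(p_z) ≈ -47.89°, λ = atan2(p_y, p_x) ≈ 112.92°.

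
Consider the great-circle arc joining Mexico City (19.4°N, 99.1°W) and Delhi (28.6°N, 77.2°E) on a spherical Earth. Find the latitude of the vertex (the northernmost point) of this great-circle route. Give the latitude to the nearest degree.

The great circle lies in the plane with unit normal n̂ = (p₁ × p₂)/|p₁ × p₂|.
Here n̂_z ≈ +0.072; the vertex latitude is φ_max = arccos|n̂_z| ≈ 85.9°.
Check via Clairaut: cos φ_max = |cos φ₁| · sin C = cos(19.4°)·sin(4.4°) ≈ 0.072, again giving ≈ 85.9°.

≈ 86°N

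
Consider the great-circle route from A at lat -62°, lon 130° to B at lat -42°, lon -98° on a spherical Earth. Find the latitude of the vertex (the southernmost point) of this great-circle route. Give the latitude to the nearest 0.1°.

The great circle lies in the plane with unit normal n̂ = (p₁ × p₂)/|p₁ × p₂|.
Here n̂_z ≈ +0.278; the vertex latitude is φ_max = arccos|n̂_z| ≈ 73.9°.

≈ -73.9°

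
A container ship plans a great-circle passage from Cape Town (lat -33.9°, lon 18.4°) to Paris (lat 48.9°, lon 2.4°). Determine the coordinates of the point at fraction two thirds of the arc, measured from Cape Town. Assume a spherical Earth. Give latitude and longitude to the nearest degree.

The haversine formula gives a central angle δ ≈ 1.466 rad (84.0°) between the endpoints.
Interpolate at f = 2/3 with slerp weights a = sin((1−f)δ)/sin δ ≈ 0.472, b = sin(fδ)/sin δ ≈ 0.834.
p = a·p₁ + b·p₂ ≈ (0.919, 0.147, 0.365); φ = arcsin(p_z) ≈ 21.40°, λ = atan2(p_y, p_x) ≈ 9.06°.

≈ lat 21°, lon 9°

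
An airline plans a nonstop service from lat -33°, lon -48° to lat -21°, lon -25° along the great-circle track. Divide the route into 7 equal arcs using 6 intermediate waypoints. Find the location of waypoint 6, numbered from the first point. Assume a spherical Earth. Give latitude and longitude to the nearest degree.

≈ lat -23°, lon -28°

Convert each endpoint to a unit vector on the sphere (x = cos φ cos λ, y = cos φ sin λ, z = sin φ).
The central angle between the endpoints is δ = arccos(p₁·p₂) ≈ 0.413 rad (23.7°).
Interpolate at f = 6/7 with slerp weights a = sin((1−f)δ)/sin δ ≈ 0.147, b = sin(fδ)/sin δ ≈ 0.864.
p = a·p₁ + b·p₂ ≈ (0.813, -0.432, -0.390); φ = arcsin(p_z) ≈ -22.93°, λ = atan2(p_y, p_x) ≈ -28.00°.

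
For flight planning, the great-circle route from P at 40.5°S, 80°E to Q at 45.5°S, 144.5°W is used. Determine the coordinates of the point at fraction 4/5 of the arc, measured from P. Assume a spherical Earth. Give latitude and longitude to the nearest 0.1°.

≈ 58.8°S, 162.1°W

Convert each endpoint to a unit vector on the sphere (x = cos φ cos λ, y = cos φ sin λ, z = sin φ).
The central angle between the endpoints is δ = arccos(p₁·p₂) ≈ 1.488 rad (85.2°).
Interpolate at f = 4/5 with slerp weights a = sin((1−f)δ)/sin δ ≈ 0.294, b = sin(fδ)/sin δ ≈ 0.932.
p = a·p₁ + b·p₂ ≈ (-0.493, -0.159, -0.856); φ = arcsin(p_z) ≈ -58.82°, λ = atan2(p_y, p_x) ≈ -162.13°.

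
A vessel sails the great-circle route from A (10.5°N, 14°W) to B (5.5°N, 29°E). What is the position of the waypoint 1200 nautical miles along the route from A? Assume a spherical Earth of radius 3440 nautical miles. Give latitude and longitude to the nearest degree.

≈ (9°N, 6°E)

The haversine formula gives a central angle δ ≈ 0.748 rad (42.8°) between the endpoints. The total great-circle distance is δ·R ≈ 0.748 × 3440 ≈ 2572 nmi, so the target fraction is f = 1200/2572 ≈ 0.467.
Interpolate at f ≈ 0.467 with slerp weights a = sin((1−f)δ)/sin δ ≈ 0.571, b = sin(fδ)/sin δ ≈ 0.503.
p = a·p₁ + b·p₂ ≈ (0.983, 0.107, 0.152); φ = arcsin(p_z) ≈ 8.76°, λ = atan2(p_y, p_x) ≈ 6.20°.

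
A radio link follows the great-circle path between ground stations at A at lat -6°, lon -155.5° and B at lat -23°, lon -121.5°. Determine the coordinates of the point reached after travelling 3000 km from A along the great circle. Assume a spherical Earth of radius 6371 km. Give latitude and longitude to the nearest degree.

≈ lat -19°, lon -131°

From cos δ = sin φ₁ sin φ₂ + cos φ₁ cos φ₂ cos Δλ, the central angle is δ ≈ 0.644 rad (36.9°). The total great-circle distance is δ·R ≈ 0.644 × 6371 ≈ 4102 km, so the target fraction is f = 3000/4102 ≈ 0.731.
Interpolate at f ≈ 0.731 with slerp weights a = sin((1−f)δ)/sin δ ≈ 0.287, b = sin(fδ)/sin δ ≈ 0.756.
p = a·p₁ + b·p₂ ≈ (-0.623, -0.711, -0.325); φ = arcsin(p_z) ≈ -18.98°, λ = atan2(p_y, p_x) ≈ -131.21°.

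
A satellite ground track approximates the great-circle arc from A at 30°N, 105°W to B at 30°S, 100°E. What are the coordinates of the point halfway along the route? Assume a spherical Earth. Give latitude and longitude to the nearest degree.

≈ 0°N, 178°E

Convert each endpoint to a unit vector on the sphere (x = cos φ cos λ, y = cos φ sin λ, z = sin φ).
The central angle between the endpoints is δ = arccos(p₁·p₂) ≈ 2.764 rad (158.4°).
Interpolate at f = 1/2 with slerp weights a = sin((1−f)δ)/sin δ ≈ 2.667, b = sin(fδ)/sin δ ≈ 2.667.
p = a·p₁ + b·p₂ ≈ (-0.999, 0.044, 0.000); φ = arcsin(p_z) ≈ 0.00°, λ = atan2(p_y, p_x) ≈ 177.50°.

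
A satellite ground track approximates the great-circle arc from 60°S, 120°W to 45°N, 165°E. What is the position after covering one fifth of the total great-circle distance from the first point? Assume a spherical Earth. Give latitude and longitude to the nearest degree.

Write both endpoints as unit vectors p₁, p₂ with components (cos φ cos λ, cos φ sin λ, sin φ).
The central angle between the endpoints is δ = arccos(p₁·p₂) ≈ 2.119 rad (121.4°).
Interpolate at f = 1/5 with slerp weights a = sin((1−f)δ)/sin δ ≈ 1.162, b = sin(fδ)/sin δ ≈ 0.482.
p = a·p₁ + b·p₂ ≈ (-0.620, -0.415, -0.666); φ = arcsin(p_z) ≈ -41.77°, λ = atan2(p_y, p_x) ≈ -146.17°.

≈ 42°S, 146°W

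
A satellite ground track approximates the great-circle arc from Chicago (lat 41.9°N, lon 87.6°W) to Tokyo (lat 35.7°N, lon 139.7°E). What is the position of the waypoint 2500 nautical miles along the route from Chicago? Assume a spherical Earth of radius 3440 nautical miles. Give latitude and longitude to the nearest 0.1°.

Write both endpoints as unit vectors p₁, p₂ with components (cos φ cos λ, cos φ sin λ, sin φ).
The central angle between the endpoints is δ = arccos(p₁·p₂) ≈ 1.591 rad (91.2°). The total great-circle distance is δ·R ≈ 1.591 × 3440 ≈ 5473 nmi, so the target fraction is f = 2500/5473 ≈ 0.457.
Interpolate at f ≈ 0.457 with slerp weights a = sin((1−f)δ)/sin δ ≈ 0.761, b = sin(fδ)/sin δ ≈ 0.665.
p = a·p₁ + b·p₂ ≈ (-0.388, -0.217, 0.896); φ = arcsin(p_z) ≈ 63.62°, λ = atan2(p_y, p_x) ≈ -150.81°.

≈ lat 63.6°N, lon 150.8°W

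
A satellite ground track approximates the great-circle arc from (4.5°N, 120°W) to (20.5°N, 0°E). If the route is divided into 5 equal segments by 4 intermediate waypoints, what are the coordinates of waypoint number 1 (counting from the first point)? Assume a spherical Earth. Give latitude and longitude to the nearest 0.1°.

≈ (13.9°N, 98.5°W)

Write both endpoints as unit vectors p₁, p₂ with components (cos φ cos λ, cos φ sin λ, sin φ).
The central angle between the endpoints is δ = arccos(p₁·p₂) ≈ 2.026 rad (116.1°).
Interpolate at f = 1/5 with slerp weights a = sin((1−f)δ)/sin δ ≈ 1.112, b = sin(fδ)/sin δ ≈ 0.439.
p = a·p₁ + b·p₂ ≈ (-0.143, -0.960, 0.241); φ = arcsin(p_z) ≈ 13.94°, λ = atan2(p_y, p_x) ≈ -98.49°.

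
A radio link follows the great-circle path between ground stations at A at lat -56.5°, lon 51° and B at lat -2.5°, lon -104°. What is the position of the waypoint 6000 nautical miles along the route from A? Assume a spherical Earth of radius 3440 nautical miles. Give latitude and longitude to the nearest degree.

The haversine formula gives a central angle δ ≈ 2.053 rad (117.6°) between the endpoints. The total great-circle distance is δ·R ≈ 2.053 × 3440 ≈ 7061 nmi, so the target fraction is f = 6000/7061 ≈ 0.850.
Interpolate at f ≈ 0.850 with slerp weights a = sin((1−f)δ)/sin δ ≈ 0.343, b = sin(fδ)/sin δ ≈ 1.112.
p = a·p₁ + b·p₂ ≈ (-0.150, -0.931, -0.334); φ = arcsin(p_z) ≈ -19.52°, λ = atan2(p_y, p_x) ≈ -99.14°.

≈ lat -20°, lon -99°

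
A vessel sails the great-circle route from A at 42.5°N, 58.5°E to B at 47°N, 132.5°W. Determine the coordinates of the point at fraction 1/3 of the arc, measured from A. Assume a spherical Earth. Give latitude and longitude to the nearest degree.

≈ 72°N, 71°E

The haversine formula gives a central angle δ ≈ 1.570 rad (90.0°) between the endpoints.
Interpolate at f = 1/3 with slerp weights a = sin((1−f)δ)/sin δ ≈ 0.866, b = sin(fδ)/sin δ ≈ 0.500.
p = a·p₁ + b·p₂ ≈ (0.103, 0.293, 0.951); φ = arcsin(p_z) ≈ 71.90°, λ = atan2(p_y, p_x) ≈ 70.59°.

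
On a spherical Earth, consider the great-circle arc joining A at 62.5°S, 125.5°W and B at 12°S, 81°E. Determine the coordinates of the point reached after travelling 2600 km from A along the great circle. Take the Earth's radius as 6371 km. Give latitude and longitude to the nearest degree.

From cos δ = sin φ₁ sin φ₂ + cos φ₁ cos φ₂ cos Δλ, the central angle is δ ≈ 1.792 rad (102.7°). The total great-circle distance is δ·R ≈ 1.792 × 6371 ≈ 11419 km, so the target fraction is f = 2600/11419 ≈ 0.228.
Interpolate at f ≈ 0.228 with slerp weights a = sin((1−f)δ)/sin δ ≈ 1.007, b = sin(fδ)/sin δ ≈ 0.407.
p = a·p₁ + b·p₂ ≈ (-0.208, 0.014, -0.978); φ = arcsin(p_z) ≈ -77.97°, λ = atan2(p_y, p_x) ≈ 176.05°.

≈ 78°S, 176°E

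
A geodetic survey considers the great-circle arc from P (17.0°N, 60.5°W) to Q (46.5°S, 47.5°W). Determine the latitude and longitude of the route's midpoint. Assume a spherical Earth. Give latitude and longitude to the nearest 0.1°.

From cos δ = sin φ₁ sin φ₂ + cos φ₁ cos φ₂ cos Δλ, the central angle is δ ≈ 1.127 rad (64.6°).
Interpolate at f = 1/2 with slerp weights a = sin((1−f)δ)/sin δ ≈ 0.591, b = sin(fδ)/sin δ ≈ 0.591.
p = a·p₁ + b·p₂ ≈ (0.554, -0.792, -0.256); φ = arcsin(p_z) ≈ -14.84°, λ = atan2(p_y, p_x) ≈ -55.06°.

≈ (14.8°S, 55.1°W)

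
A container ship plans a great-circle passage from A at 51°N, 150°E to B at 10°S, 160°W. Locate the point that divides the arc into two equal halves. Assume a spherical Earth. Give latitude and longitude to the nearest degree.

From cos δ = sin φ₁ sin φ₂ + cos φ₁ cos φ₂ cos Δλ, the central angle is δ ≈ 1.304 rad (74.7°).
Interpolate at f = 1/2 with slerp weights a = sin((1−f)δ)/sin δ ≈ 0.629, b = sin(fδ)/sin δ ≈ 0.629.
p = a·p₁ + b·p₂ ≈ (-0.925, -0.014, 0.380); φ = arcsin(p_z) ≈ 22.31°, λ = atan2(p_y, p_x) ≈ -179.14°.

≈ 22°N, 179°W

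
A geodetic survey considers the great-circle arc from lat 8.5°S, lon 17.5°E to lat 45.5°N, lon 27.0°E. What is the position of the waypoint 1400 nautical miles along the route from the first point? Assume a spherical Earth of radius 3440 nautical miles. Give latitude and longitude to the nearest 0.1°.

Convert each endpoint to a unit vector on the sphere (x = cos φ cos λ, y = cos φ sin λ, z = sin φ).
The central angle between the endpoints is δ = arccos(p₁·p₂) ≈ 0.954 rad (54.7°). The total great-circle distance is δ·R ≈ 0.954 × 3440 ≈ 3282 nmi, so the target fraction is f = 1400/3282 ≈ 0.427.
Interpolate at f ≈ 0.427 with slerp weights a = sin((1−f)δ)/sin δ ≈ 0.638, b = sin(fδ)/sin δ ≈ 0.485.
p = a·p₁ + b·p₂ ≈ (0.905, 0.344, 0.252); φ = arcsin(p_z) ≈ 14.58°, λ = atan2(p_y, p_x) ≈ 20.82°.

≈ lat 14.6°N, lon 20.8°E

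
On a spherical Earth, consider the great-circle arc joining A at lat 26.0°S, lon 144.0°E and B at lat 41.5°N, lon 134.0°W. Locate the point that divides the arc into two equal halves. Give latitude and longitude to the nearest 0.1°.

≈ lat 10.2°N, lon 179.5°W

Write both endpoints as unit vectors p₁, p₂ with components (cos φ cos λ, cos φ sin λ, sin φ).
The central angle between the endpoints is δ = arccos(p₁·p₂) ≈ 1.769 rad (101.3°).
Interpolate at f = 1/2 with slerp weights a = sin((1−f)δ)/sin δ ≈ 0.789, b = sin(fδ)/sin δ ≈ 0.789.
p = a·p₁ + b·p₂ ≈ (-0.984, -0.008, 0.177); φ = arcsin(p_z) ≈ 10.19°, λ = atan2(p_y, p_x) ≈ -179.52°.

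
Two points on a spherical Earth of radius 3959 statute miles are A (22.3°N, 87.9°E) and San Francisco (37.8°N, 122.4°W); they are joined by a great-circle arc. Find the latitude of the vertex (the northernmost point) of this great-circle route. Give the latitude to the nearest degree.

The great circle lies in the plane with unit normal n̂ = (p₁ × p₂)/|p₁ × p₂|.
Here n̂_z ≈ +0.402; the vertex latitude is φ_max = arccos|n̂_z| ≈ 66.3°.
Check via Clairaut: cos φ_max = |cos φ₁| · sin C = cos(22.3°)·sin(25.8°) ≈ 0.402, again giving ≈ 66.3°.

≈ 66°N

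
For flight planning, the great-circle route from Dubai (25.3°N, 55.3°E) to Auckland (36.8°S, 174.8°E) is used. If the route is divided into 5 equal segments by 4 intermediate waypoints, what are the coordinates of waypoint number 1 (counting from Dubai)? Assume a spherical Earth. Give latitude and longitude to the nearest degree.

From cos δ = sin φ₁ sin φ₂ + cos φ₁ cos φ₂ cos Δλ, the central angle is δ ≈ 2.230 rad (127.8°).
Interpolate at f = 1/5 with slerp weights a = sin((1−f)δ)/sin δ ≈ 1.236, b = sin(fδ)/sin δ ≈ 0.546.
p = a·p₁ + b·p₂ ≈ (0.201, 0.959, 0.202); φ = arcsin(p_z) ≈ 11.63°, λ = atan2(p_y, p_x) ≈ 78.15°.

≈ 12°N, 78°E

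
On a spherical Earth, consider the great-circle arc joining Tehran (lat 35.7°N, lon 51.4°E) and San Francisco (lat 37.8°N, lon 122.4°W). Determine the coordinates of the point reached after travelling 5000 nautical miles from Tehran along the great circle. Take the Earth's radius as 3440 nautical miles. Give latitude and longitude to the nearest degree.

The haversine formula gives a central angle δ ≈ 1.855 rad (106.3°) between the endpoints. The total great-circle distance is δ·R ≈ 1.855 × 3440 ≈ 6381 nmi, so the target fraction is f = 5000/6381 ≈ 0.784.
Interpolate at f ≈ 0.784 with slerp weights a = sin((1−f)δ)/sin δ ≈ 0.407, b = sin(fδ)/sin δ ≈ 1.035.
p = a·p₁ + b·p₂ ≈ (-0.232, -0.432, 0.872); φ = arcsin(p_z) ≈ 60.65°, λ = atan2(p_y, p_x) ≈ -118.22°.

≈ lat 61°N, lon 118°W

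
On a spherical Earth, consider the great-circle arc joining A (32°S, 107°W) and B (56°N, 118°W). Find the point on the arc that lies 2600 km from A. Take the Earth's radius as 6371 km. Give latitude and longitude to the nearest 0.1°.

≈ (8.7°S, 109.5°W)

Write both endpoints as unit vectors p₁, p₂ with components (cos φ cos λ, cos φ sin λ, sin φ).
The central angle between the endpoints is δ = arccos(p₁·p₂) ≈ 1.545 rad (88.5°). The total great-circle distance is δ·R ≈ 1.545 × 6371 ≈ 9841 km, so the target fraction is f = 2600/9841 ≈ 0.264.
Interpolate at f ≈ 0.264 with slerp weights a = sin((1−f)δ)/sin δ ≈ 0.907, b = sin(fδ)/sin δ ≈ 0.397.
p = a·p₁ + b·p₂ ≈ (-0.329, -0.932, -0.152); φ = arcsin(p_z) ≈ -8.73°, λ = atan2(p_y, p_x) ≈ -109.46°.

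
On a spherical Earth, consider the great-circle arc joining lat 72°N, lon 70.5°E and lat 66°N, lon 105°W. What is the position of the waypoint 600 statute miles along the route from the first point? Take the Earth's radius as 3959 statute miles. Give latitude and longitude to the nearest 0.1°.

≈ lat 80.7°N, lon 68.0°E

From cos δ = sin φ₁ sin φ₂ + cos φ₁ cos φ₂ cos Δλ, the central angle is δ ≈ 0.732 rad (42.0°). The total great-circle distance is δ·R ≈ 0.732 × 3959 ≈ 2900 mi, so the target fraction is f = 600/2900 ≈ 0.207.
Interpolate at f ≈ 0.207 with slerp weights a = sin((1−f)δ)/sin δ ≈ 0.821, b = sin(fδ)/sin δ ≈ 0.226.
p = a·p₁ + b·p₂ ≈ (0.061, 0.150, 0.987); φ = arcsin(p_z) ≈ 80.66°, λ = atan2(p_y, p_x) ≈ 67.95°.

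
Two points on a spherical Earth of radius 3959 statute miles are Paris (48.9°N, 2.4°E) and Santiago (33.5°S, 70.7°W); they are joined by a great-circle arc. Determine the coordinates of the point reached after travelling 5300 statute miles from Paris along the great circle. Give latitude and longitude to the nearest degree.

≈ 11°S, 52°W

Convert each endpoint to a unit vector on the sphere (x = cos φ cos λ, y = cos φ sin λ, z = sin φ).
The central angle between the endpoints is δ = arccos(p₁·p₂) ≈ 1.830 rad (104.9°). The total great-circle distance is δ·R ≈ 1.830 × 3959 ≈ 7246 mi, so the target fraction is f = 5300/7246 ≈ 0.731.
Interpolate at f ≈ 0.731 with slerp weights a = sin((1−f)δ)/sin δ ≈ 0.488, b = sin(fδ)/sin δ ≈ 1.007.
p = a·p₁ + b·p₂ ≈ (0.598, -0.779, -0.188); φ = arcsin(p_z) ≈ -10.82°, λ = atan2(p_y, p_x) ≈ -52.48°.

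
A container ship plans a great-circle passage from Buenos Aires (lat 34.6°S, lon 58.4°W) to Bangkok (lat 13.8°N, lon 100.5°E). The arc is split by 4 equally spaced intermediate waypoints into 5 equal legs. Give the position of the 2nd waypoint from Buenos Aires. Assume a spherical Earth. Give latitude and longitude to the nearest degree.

Convert each endpoint to a unit vector on the sphere (x = cos φ cos λ, y = cos φ sin λ, z = sin φ).
The central angle between the endpoints is δ = arccos(p₁·p₂) ≈ 2.649 rad (151.8°).
Interpolate at f = 2/5 with slerp weights a = sin((1−f)δ)/sin δ ≈ 2.115, b = sin(fδ)/sin δ ≈ 1.845.
p = a·p₁ + b·p₂ ≈ (0.586, 0.279, -0.761); φ = arcsin(p_z) ≈ -49.55°, λ = atan2(p_y, p_x) ≈ 25.47°.

≈ lat 50°S, lon 25°E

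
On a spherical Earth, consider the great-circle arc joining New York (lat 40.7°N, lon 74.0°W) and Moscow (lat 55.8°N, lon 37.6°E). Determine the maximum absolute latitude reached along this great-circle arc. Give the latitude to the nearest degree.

The great circle lies in the plane with unit normal n̂ = (p₁ × p₂)/|p₁ × p₂|.
Here n̂_z ≈ +0.429; the vertex latitude is φ_max = arccos|n̂_z| ≈ 64.6°.

≈ 65°N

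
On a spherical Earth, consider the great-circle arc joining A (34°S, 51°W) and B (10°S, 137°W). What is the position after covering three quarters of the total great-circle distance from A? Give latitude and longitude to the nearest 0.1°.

Write both endpoints as unit vectors p₁, p₂ with components (cos φ cos λ, cos φ sin λ, sin φ).
The central angle between the endpoints is δ = arccos(p₁·p₂) ≈ 1.416 rad (81.1°).
Interpolate at f = 3/4 with slerp weights a = sin((1−f)δ)/sin δ ≈ 0.351, b = sin(fδ)/sin δ ≈ 0.884.
p = a·p₁ + b·p₂ ≈ (-0.454, -0.820, -0.350); φ = arcsin(p_z) ≈ -20.47°, λ = atan2(p_y, p_x) ≈ -118.96°.

≈ (20.5°S, 119.0°W)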